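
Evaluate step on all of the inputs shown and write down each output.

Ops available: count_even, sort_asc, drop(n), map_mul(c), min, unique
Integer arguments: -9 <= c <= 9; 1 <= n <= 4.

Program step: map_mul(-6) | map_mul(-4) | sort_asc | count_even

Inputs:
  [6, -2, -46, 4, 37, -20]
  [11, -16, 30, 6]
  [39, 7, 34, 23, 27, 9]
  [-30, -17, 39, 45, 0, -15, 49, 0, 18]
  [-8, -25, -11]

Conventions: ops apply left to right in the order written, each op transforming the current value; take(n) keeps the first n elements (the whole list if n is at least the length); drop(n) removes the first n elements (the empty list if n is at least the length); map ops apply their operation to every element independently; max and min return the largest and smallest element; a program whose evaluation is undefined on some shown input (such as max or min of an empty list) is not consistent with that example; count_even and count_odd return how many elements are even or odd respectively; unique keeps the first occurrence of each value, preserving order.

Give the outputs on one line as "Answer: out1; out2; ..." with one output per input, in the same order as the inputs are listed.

Execution, op by op:
  [6, -2, -46, 4, 37, -20] -> [-36, 12, 276, -24, -222, 120] -> [144, -48, -1104, 96, 888, -480] -> [-1104, -480, -48, 96, 144, 888] -> 6
  [11, -16, 30, 6] -> [-66, 96, -180, -36] -> [264, -384, 720, 144] -> [-384, 144, 264, 720] -> 4
  [39, 7, 34, 23, 27, 9] -> [-234, -42, -204, -138, -162, -54] -> [936, 168, 816, 552, 648, 216] -> [168, 216, 552, 648, 816, 936] -> 6
  [-30, -17, 39, 45, 0, -15, 49, 0, 18] -> [180, 102, -234, -270, 0, 90, -294, 0, -108] -> [-720, -408, 936, 1080, 0, -360, 1176, 0, 432] -> [-720, -408, -360, 0, 0, 432, 936, 1080, 1176] -> 9
  [-8, -25, -11] -> [48, 150, 66] -> [-192, -600, -264] -> [-600, -264, -192] -> 3

6; 4; 6; 9; 3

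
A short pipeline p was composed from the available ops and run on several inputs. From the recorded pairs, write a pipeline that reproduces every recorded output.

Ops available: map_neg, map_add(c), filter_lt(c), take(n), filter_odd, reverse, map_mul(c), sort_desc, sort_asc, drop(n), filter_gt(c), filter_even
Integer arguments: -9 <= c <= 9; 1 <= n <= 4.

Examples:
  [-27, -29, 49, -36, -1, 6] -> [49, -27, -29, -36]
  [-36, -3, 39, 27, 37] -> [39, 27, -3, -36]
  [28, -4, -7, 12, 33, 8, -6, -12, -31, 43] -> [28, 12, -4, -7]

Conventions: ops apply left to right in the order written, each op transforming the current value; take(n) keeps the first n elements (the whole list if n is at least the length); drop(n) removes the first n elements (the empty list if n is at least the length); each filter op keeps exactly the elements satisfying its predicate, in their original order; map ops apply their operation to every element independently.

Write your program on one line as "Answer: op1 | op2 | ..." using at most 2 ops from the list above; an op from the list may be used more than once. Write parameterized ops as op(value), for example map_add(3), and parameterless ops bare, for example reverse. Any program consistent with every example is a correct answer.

take(4) | sort_desc

Check, running the answer program on each example:
  [-27, -29, 49, -36, -1, 6] -> [-27, -29, 49, -36] -> [49, -27, -29, -36]
  [-36, -3, 39, 27, 37] -> [-36, -3, 39, 27] -> [39, 27, -3, -36]
  [28, -4, -7, 12, 33, 8, -6, -12, -31, 43] -> [28, -4, -7, 12] -> [28, 12, -4, -7]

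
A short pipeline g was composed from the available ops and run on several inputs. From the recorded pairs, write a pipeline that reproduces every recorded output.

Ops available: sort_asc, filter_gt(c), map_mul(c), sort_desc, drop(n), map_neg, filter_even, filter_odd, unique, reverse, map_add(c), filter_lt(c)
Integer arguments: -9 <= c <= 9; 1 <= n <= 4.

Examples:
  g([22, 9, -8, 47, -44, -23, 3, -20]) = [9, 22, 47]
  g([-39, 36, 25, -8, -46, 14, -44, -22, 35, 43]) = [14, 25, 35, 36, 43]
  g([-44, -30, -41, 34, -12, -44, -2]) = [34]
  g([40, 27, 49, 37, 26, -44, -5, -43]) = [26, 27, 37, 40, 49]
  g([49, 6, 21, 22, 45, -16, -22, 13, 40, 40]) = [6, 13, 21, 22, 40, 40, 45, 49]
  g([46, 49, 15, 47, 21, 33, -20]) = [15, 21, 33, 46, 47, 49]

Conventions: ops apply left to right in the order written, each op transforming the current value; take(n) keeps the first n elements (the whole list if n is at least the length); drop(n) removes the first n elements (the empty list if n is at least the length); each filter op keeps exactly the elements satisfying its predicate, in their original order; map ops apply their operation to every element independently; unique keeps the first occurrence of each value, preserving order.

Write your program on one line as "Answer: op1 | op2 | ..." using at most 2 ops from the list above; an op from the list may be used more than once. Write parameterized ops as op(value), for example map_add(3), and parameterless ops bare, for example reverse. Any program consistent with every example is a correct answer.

filter_gt(5) | sort_asc

Check, running the answer program on each example:
  [22, 9, -8, 47, -44, -23, 3, -20] -> [22, 9, 47] -> [9, 22, 47]
  [-39, 36, 25, -8, -46, 14, -44, -22, 35, 43] -> [36, 25, 14, 35, 43] -> [14, 25, 35, 36, 43]
  [-44, -30, -41, 34, -12, -44, -2] -> [34] -> [34]
  [40, 27, 49, 37, 26, -44, -5, -43] -> [40, 27, 49, 37, 26] -> [26, 27, 37, 40, 49]
  [49, 6, 21, 22, 45, -16, -22, 13, 40, 40] -> [49, 6, 21, 22, 45, 13, 40, 40] -> [6, 13, 21, 22, 40, 40, 45, 49]
  [46, 49, 15, 47, 21, 33, -20] -> [46, 49, 15, 47, 21, 33] -> [15, 21, 33, 46, 47, 49]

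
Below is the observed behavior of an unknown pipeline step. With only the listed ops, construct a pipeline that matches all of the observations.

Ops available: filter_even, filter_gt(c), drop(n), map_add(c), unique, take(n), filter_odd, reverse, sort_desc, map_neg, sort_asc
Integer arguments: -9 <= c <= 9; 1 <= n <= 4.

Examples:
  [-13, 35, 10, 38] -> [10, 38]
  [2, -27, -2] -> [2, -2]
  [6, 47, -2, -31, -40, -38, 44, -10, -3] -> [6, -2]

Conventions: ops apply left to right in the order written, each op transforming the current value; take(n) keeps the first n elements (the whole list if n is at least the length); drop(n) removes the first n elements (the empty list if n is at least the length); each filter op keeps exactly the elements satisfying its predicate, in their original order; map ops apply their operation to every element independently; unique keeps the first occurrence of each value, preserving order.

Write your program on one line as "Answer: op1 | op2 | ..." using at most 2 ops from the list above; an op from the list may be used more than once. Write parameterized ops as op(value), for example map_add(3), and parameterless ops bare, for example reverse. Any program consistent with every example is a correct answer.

filter_even | take(2)

Check, running the answer program on each example:
  [-13, 35, 10, 38] -> [10, 38] -> [10, 38]
  [2, -27, -2] -> [2, -2] -> [2, -2]
  [6, 47, -2, -31, -40, -38, 44, -10, -3] -> [6, -2, -40, -38, 44, -10] -> [6, -2]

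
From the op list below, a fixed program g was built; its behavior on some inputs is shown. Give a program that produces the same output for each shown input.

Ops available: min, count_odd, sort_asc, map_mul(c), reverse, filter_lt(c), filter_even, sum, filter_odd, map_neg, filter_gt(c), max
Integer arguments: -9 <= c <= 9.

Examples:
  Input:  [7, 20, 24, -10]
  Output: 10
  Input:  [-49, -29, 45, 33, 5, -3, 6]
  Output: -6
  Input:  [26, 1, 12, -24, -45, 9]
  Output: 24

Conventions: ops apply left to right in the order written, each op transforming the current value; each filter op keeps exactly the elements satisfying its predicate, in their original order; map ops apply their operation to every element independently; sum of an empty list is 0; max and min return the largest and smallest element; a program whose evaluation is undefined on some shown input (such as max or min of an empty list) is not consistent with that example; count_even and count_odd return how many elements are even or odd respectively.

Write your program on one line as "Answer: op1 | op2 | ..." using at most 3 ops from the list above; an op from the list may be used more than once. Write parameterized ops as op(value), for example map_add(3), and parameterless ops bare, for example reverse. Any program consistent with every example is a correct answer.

map_neg | filter_even | max

Check, running the answer program on each example:
  [7, 20, 24, -10] -> [-7, -20, -24, 10] -> [-20, -24, 10] -> 10
  [-49, -29, 45, 33, 5, -3, 6] -> [49, 29, -45, -33, -5, 3, -6] -> [-6] -> -6
  [26, 1, 12, -24, -45, 9] -> [-26, -1, -12, 24, 45, -9] -> [-26, -12, 24] -> 24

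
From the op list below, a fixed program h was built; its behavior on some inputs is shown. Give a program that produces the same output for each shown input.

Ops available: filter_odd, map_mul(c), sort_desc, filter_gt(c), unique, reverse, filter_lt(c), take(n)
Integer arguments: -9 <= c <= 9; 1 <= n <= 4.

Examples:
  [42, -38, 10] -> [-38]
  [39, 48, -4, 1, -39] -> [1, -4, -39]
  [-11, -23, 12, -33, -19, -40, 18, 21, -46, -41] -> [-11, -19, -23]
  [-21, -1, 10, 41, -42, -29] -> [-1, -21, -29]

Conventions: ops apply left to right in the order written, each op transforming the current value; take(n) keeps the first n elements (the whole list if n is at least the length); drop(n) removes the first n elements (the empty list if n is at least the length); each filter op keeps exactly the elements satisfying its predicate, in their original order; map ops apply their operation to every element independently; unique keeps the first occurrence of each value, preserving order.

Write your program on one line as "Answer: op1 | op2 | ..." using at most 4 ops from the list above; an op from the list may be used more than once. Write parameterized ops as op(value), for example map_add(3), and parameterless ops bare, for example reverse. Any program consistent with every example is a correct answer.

filter_lt(9) | sort_desc | take(3)

Check, running the answer program on each example:
  [42, -38, 10] -> [-38] -> [-38] -> [-38]
  [39, 48, -4, 1, -39] -> [-4, 1, -39] -> [1, -4, -39] -> [1, -4, -39]
  [-11, -23, 12, -33, -19, -40, 18, 21, -46, -41] -> [-11, -23, -33, -19, -40, -46, -41] -> [-11, -19, -23, -33, -40, -41, -46] -> [-11, -19, -23]
  [-21, -1, 10, 41, -42, -29] -> [-21, -1, -42, -29] -> [-1, -21, -29, -42] -> [-1, -21, -29]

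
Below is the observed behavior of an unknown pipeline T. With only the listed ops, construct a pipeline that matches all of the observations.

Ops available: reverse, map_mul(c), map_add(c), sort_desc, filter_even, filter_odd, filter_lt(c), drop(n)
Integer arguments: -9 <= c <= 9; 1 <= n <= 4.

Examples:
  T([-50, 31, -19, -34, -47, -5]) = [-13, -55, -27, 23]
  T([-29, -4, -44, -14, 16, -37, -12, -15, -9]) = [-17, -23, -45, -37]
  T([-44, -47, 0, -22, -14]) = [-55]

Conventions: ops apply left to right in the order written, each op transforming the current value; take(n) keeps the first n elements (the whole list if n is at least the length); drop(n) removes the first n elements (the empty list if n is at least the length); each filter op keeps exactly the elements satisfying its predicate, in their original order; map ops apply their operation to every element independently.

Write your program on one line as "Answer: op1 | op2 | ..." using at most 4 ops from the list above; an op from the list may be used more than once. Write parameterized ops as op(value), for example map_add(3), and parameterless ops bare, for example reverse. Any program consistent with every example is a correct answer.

filter_odd | map_add(-8) | reverse

Check, running the answer program on each example:
  [-50, 31, -19, -34, -47, -5] -> [31, -19, -47, -5] -> [23, -27, -55, -13] -> [-13, -55, -27, 23]
  [-29, -4, -44, -14, 16, -37, -12, -15, -9] -> [-29, -37, -15, -9] -> [-37, -45, -23, -17] -> [-17, -23, -45, -37]
  [-44, -47, 0, -22, -14] -> [-47] -> [-55] -> [-55]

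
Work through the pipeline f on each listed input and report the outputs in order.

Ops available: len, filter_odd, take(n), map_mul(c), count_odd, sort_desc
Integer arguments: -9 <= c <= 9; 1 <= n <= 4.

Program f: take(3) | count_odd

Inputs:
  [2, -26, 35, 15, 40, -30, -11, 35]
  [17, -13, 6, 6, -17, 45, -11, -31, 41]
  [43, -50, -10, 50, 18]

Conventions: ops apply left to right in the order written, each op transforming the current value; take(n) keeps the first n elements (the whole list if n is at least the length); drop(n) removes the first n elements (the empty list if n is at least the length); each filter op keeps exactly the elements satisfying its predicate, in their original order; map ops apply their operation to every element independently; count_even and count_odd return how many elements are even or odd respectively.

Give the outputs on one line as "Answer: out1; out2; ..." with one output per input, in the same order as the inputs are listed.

1; 2; 1

Execution, op by op:
  [2, -26, 35, 15, 40, -30, -11, 35] -> [2, -26, 35] -> 1
  [17, -13, 6, 6, -17, 45, -11, -31, 41] -> [17, -13, 6] -> 2
  [43, -50, -10, 50, 18] -> [43, -50, -10] -> 1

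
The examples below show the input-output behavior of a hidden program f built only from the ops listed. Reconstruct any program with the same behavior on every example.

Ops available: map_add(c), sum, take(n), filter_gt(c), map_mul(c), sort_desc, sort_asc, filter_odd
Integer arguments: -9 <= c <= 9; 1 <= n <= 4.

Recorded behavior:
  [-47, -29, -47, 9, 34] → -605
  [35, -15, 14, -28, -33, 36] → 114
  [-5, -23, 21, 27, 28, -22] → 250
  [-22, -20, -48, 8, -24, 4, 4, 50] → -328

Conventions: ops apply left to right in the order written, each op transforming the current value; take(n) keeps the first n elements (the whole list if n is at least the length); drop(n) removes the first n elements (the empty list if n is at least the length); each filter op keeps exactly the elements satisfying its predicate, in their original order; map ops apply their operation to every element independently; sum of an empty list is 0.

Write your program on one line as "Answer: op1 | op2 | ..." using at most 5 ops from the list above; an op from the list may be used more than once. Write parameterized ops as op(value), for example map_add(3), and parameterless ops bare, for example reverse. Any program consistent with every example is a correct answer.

map_mul(8) | map_add(7) | sort_asc | sum

Check, running the answer program on each example:
  [-47, -29, -47, 9, 34] -> [-376, -232, -376, 72, 272] -> [-369, -225, -369, 79, 279] -> [-369, -369, -225, 79, 279] -> -605
  [35, -15, 14, -28, -33, 36] -> [280, -120, 112, -224, -264, 288] -> [287, -113, 119, -217, -257, 295] -> [-257, -217, -113, 119, 287, 295] -> 114
  [-5, -23, 21, 27, 28, -22] -> [-40, -184, 168, 216, 224, -176] -> [-33, -177, 175, 223, 231, -169] -> [-177, -169, -33, 175, 223, 231] -> 250
  [-22, -20, -48, 8, -24, 4, 4, 50] -> [-176, -160, -384, 64, -192, 32, 32, 400] -> [-169, -153, -377, 71, -185, 39, 39, 407] -> [-377, -185, -169, -153, 39, 39, 71, 407] -> -328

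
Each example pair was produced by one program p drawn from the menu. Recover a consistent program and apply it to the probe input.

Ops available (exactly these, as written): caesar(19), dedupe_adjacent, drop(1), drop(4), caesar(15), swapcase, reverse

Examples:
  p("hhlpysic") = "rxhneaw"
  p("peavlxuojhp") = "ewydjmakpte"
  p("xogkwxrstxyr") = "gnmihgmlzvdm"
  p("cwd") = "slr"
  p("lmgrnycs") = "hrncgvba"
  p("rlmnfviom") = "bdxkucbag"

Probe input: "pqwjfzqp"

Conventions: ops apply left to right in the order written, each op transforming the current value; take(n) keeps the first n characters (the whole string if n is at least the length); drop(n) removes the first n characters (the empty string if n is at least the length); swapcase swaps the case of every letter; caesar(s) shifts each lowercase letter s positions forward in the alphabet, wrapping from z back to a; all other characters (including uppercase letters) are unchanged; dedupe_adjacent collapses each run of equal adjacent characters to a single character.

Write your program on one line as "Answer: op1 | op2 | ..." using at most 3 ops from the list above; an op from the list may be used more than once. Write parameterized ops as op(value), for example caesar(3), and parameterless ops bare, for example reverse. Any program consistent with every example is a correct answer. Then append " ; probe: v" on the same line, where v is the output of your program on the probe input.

dedupe_adjacent | reverse | caesar(15) ; probe: "efouylfe"

Check, running the answer program on each example:
  "hhlpysic" -> "hlpysic" -> "cisyplh" -> "rxhneaw"
  "peavlxuojhp" -> "peavlxuojhp" -> "phjouxlvaep" -> "ewydjmakpte"
  "xogkwxrstxyr" -> "xogkwxrstxyr" -> "ryxtsrxwkgox" -> "gnmihgmlzvdm"
  "cwd" -> "cwd" -> "dwc" -> "slr"
  "lmgrnycs" -> "lmgrnycs" -> "scynrgml" -> "hrncgvba"
  "rlmnfviom" -> "rlmnfviom" -> "moivfnmlr" -> "bdxkucbag"
  probe: "pqwjfzqp" -> "pqwjfzqp" -> "pqzfjwqp" -> "efouylfe"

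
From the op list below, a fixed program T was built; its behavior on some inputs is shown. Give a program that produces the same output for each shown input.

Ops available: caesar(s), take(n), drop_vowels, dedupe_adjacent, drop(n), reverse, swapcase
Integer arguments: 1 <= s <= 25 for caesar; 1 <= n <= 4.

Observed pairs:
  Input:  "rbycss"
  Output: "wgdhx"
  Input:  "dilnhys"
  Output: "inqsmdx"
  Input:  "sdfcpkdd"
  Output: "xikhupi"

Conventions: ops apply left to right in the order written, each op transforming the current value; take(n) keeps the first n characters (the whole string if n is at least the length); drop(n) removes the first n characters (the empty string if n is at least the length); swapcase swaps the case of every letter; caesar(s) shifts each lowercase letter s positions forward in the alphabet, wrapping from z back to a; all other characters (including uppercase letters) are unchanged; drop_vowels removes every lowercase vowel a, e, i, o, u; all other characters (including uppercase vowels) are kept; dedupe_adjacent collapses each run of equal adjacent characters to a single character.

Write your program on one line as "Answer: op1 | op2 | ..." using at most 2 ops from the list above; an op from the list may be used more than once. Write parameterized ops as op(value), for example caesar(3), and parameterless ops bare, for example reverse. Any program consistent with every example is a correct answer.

dedupe_adjacent | caesar(5)

Check, running the answer program on each example:
  "rbycss" -> "rbycs" -> "wgdhx"
  "dilnhys" -> "dilnhys" -> "inqsmdx"
  "sdfcpkdd" -> "sdfcpkd" -> "xikhupi"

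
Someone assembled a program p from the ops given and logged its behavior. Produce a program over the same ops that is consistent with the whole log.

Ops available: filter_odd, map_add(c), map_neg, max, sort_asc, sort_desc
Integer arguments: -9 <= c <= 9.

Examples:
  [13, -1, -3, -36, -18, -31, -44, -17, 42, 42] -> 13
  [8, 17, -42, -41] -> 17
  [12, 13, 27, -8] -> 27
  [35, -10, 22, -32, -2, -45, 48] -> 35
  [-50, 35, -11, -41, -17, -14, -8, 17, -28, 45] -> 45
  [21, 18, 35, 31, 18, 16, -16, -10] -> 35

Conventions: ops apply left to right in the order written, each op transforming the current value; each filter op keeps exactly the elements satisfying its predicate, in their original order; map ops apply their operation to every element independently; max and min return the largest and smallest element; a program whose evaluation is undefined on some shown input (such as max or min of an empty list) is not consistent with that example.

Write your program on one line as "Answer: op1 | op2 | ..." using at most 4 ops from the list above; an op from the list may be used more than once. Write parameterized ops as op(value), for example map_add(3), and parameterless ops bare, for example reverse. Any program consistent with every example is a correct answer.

sort_asc | sort_desc | filter_odd | max

Check, running the answer program on each example:
  [13, -1, -3, -36, -18, -31, -44, -17, 42, 42] -> [-44, -36, -31, -18, -17, -3, -1, 13, 42, 42] -> [42, 42, 13, -1, -3, -17, -18, -31, -36, -44] -> [13, -1, -3, -17, -31] -> 13
  [8, 17, -42, -41] -> [-42, -41, 8, 17] -> [17, 8, -41, -42] -> [17, -41] -> 17
  [12, 13, 27, -8] -> [-8, 12, 13, 27] -> [27, 13, 12, -8] -> [27, 13] -> 27
  [35, -10, 22, -32, -2, -45, 48] -> [-45, -32, -10, -2, 22, 35, 48] -> [48, 35, 22, -2, -10, -32, -45] -> [35, -45] -> 35
  [-50, 35, -11, -41, -17, -14, -8, 17, -28, 45] -> [-50, -41, -28, -17, -14, -11, -8, 17, 35, 45] -> [45, 35, 17, -8, -11, -14, -17, -28, -41, -50] -> [45, 35, 17, -11, -17, -41] -> 45
  [21, 18, 35, 31, 18, 16, -16, -10] -> [-16, -10, 16, 18, 18, 21, 31, 35] -> [35, 31, 21, 18, 18, 16, -10, -16] -> [35, 31, 21] -> 35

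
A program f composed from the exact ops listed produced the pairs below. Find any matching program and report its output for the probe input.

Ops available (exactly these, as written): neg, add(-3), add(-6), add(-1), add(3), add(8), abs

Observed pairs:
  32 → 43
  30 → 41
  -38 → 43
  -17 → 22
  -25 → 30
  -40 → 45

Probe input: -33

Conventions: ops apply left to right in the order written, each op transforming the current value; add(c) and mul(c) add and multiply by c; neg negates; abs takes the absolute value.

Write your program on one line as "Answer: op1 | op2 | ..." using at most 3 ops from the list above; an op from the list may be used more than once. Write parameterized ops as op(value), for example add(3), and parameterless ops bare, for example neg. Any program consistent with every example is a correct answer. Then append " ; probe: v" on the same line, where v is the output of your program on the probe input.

add(3) | abs | add(8) ; probe: 38

Check, running the answer program on each example:
  32 -> 35 -> 35 -> 43
  30 -> 33 -> 33 -> 41
  -38 -> -35 -> 35 -> 43
  -17 -> -14 -> 14 -> 22
  -25 -> -22 -> 22 -> 30
  -40 -> -37 -> 37 -> 45
  probe: -33 -> -30 -> 30 -> 38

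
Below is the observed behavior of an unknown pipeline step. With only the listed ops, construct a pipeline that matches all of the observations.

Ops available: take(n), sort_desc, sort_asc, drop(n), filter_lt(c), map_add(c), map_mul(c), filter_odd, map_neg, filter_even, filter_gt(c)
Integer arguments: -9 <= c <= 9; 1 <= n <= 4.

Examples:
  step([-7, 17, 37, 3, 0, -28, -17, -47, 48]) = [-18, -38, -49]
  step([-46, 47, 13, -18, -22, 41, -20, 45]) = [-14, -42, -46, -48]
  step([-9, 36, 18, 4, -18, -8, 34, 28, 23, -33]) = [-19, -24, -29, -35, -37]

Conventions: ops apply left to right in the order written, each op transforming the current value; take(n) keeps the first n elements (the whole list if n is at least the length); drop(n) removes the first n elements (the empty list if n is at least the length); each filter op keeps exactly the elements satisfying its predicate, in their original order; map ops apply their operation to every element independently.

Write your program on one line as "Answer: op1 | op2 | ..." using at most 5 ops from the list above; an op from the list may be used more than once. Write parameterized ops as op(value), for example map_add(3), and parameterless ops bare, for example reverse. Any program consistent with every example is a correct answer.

filter_gt(9) | sort_asc | map_add(-7) | map_add(8) | map_neg

Check, running the answer program on each example:
  [-7, 17, 37, 3, 0, -28, -17, -47, 48] -> [17, 37, 48] -> [17, 37, 48] -> [10, 30, 41] -> [18, 38, 49] -> [-18, -38, -49]
  [-46, 47, 13, -18, -22, 41, -20, 45] -> [47, 13, 41, 45] -> [13, 41, 45, 47] -> [6, 34, 38, 40] -> [14, 42, 46, 48] -> [-14, -42, -46, -48]
  [-9, 36, 18, 4, -18, -8, 34, 28, 23, -33] -> [36, 18, 34, 28, 23] -> [18, 23, 28, 34, 36] -> [11, 16, 21, 27, 29] -> [19, 24, 29, 35, 37] -> [-19, -24, -29, -35, -37]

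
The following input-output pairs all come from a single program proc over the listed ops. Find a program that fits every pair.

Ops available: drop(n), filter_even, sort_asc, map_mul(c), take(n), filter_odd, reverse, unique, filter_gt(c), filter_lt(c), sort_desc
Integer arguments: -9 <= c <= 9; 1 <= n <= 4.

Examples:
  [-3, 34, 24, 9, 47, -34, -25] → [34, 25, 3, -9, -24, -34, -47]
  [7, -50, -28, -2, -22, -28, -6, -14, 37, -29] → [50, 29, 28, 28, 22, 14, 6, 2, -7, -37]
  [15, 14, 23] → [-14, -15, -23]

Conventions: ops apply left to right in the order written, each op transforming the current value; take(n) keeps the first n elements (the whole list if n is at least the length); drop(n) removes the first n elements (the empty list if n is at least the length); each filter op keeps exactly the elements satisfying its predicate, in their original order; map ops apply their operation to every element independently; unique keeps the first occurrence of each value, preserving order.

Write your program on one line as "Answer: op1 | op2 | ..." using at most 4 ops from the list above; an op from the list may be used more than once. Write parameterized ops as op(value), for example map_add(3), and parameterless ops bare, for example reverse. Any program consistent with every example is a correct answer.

map_mul(-1) | reverse | sort_desc

Check, running the answer program on each example:
  [-3, 34, 24, 9, 47, -34, -25] -> [3, -34, -24, -9, -47, 34, 25] -> [25, 34, -47, -9, -24, -34, 3] -> [34, 25, 3, -9, -24, -34, -47]
  [7, -50, -28, -2, -22, -28, -6, -14, 37, -29] -> [-7, 50, 28, 2, 22, 28, 6, 14, -37, 29] -> [29, -37, 14, 6, 28, 22, 2, 28, 50, -7] -> [50, 29, 28, 28, 22, 14, 6, 2, -7, -37]
  [15, 14, 23] -> [-15, -14, -23] -> [-23, -14, -15] -> [-14, -15, -23]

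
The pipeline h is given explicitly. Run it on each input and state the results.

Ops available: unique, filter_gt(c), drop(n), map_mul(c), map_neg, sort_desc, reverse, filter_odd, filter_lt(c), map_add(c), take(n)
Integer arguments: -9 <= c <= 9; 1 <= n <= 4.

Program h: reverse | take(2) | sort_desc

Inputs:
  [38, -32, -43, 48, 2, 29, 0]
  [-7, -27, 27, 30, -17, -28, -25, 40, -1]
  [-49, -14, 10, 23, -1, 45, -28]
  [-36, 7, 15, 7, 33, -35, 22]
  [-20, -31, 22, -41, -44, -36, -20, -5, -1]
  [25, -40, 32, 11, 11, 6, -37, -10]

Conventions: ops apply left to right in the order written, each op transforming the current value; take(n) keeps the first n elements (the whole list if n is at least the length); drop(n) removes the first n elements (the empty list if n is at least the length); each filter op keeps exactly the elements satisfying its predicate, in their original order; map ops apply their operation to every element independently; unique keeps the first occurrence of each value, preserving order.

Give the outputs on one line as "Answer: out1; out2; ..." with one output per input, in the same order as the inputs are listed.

Execution, op by op:
  [38, -32, -43, 48, 2, 29, 0] -> [0, 29, 2, 48, -43, -32, 38] -> [0, 29] -> [29, 0]
  [-7, -27, 27, 30, -17, -28, -25, 40, -1] -> [-1, 40, -25, -28, -17, 30, 27, -27, -7] -> [-1, 40] -> [40, -1]
  [-49, -14, 10, 23, -1, 45, -28] -> [-28, 45, -1, 23, 10, -14, -49] -> [-28, 45] -> [45, -28]
  [-36, 7, 15, 7, 33, -35, 22] -> [22, -35, 33, 7, 15, 7, -36] -> [22, -35] -> [22, -35]
  [-20, -31, 22, -41, -44, -36, -20, -5, -1] -> [-1, -5, -20, -36, -44, -41, 22, -31, -20] -> [-1, -5] -> [-1, -5]
  [25, -40, 32, 11, 11, 6, -37, -10] -> [-10, -37, 6, 11, 11, 32, -40, 25] -> [-10, -37] -> [-10, -37]

[29, 0]; [40, -1]; [45, -28]; [22, -35]; [-1, -5]; [-10, -37]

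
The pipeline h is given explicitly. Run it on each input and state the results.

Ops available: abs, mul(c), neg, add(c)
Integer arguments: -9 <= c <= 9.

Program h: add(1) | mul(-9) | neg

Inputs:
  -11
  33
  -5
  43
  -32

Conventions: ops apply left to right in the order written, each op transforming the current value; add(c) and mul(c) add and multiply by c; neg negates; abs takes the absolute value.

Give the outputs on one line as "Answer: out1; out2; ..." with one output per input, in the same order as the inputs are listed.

Execution, op by op:
  -11 -> -10 -> 90 -> -90
  33 -> 34 -> -306 -> 306
  -5 -> -4 -> 36 -> -36
  43 -> 44 -> -396 -> 396
  -32 -> -31 -> 279 -> -279

-90; 306; -36; 396; -279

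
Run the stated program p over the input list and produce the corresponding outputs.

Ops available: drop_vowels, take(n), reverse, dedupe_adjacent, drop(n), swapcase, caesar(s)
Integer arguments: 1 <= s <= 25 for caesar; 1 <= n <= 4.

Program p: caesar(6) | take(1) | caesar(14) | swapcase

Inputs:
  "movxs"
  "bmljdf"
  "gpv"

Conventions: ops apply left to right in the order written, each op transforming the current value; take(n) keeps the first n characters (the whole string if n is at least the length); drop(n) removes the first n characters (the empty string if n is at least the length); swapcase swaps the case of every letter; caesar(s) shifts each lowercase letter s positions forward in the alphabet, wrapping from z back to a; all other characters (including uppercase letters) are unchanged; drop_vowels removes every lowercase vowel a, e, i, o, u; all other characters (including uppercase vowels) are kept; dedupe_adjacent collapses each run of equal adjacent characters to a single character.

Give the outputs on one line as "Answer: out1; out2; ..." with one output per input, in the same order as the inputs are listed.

"G"; "V"; "A"

Execution, op by op:
  "movxs" -> "subdy" -> "s" -> "g" -> "G"
  "bmljdf" -> "hsrpjl" -> "h" -> "v" -> "V"
  "gpv" -> "mvb" -> "m" -> "a" -> "A"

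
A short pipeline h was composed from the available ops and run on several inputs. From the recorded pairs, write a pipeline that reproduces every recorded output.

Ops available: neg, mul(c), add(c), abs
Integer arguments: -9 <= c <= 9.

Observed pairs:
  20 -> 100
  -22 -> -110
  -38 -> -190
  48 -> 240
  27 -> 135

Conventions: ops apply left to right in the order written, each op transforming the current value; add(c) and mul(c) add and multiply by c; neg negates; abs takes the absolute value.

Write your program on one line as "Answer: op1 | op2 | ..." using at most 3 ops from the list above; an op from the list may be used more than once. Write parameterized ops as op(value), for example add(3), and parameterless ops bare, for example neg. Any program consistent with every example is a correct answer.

neg | mul(-5)

Check, running the answer program on each example:
  20 -> -20 -> 100
  -22 -> 22 -> -110
  -38 -> 38 -> -190
  48 -> -48 -> 240
  27 -> -27 -> 135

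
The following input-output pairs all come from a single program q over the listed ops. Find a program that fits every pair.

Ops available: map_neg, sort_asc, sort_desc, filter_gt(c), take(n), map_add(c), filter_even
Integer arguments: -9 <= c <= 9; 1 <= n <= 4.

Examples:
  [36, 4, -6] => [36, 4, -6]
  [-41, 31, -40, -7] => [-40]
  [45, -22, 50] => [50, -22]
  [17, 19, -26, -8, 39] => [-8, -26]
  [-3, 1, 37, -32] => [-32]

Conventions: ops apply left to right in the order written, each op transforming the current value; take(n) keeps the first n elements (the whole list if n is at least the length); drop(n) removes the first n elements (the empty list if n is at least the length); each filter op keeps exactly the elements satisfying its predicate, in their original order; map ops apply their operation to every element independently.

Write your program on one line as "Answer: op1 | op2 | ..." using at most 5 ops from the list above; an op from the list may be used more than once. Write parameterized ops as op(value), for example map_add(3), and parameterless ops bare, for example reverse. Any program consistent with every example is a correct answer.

map_neg | sort_asc | filter_even | map_neg

Check, running the answer program on each example:
  [36, 4, -6] -> [-36, -4, 6] -> [-36, -4, 6] -> [-36, -4, 6] -> [36, 4, -6]
  [-41, 31, -40, -7] -> [41, -31, 40, 7] -> [-31, 7, 40, 41] -> [40] -> [-40]
  [45, -22, 50] -> [-45, 22, -50] -> [-50, -45, 22] -> [-50, 22] -> [50, -22]
  [17, 19, -26, -8, 39] -> [-17, -19, 26, 8, -39] -> [-39, -19, -17, 8, 26] -> [8, 26] -> [-8, -26]
  [-3, 1, 37, -32] -> [3, -1, -37, 32] -> [-37, -1, 3, 32] -> [32] -> [-32]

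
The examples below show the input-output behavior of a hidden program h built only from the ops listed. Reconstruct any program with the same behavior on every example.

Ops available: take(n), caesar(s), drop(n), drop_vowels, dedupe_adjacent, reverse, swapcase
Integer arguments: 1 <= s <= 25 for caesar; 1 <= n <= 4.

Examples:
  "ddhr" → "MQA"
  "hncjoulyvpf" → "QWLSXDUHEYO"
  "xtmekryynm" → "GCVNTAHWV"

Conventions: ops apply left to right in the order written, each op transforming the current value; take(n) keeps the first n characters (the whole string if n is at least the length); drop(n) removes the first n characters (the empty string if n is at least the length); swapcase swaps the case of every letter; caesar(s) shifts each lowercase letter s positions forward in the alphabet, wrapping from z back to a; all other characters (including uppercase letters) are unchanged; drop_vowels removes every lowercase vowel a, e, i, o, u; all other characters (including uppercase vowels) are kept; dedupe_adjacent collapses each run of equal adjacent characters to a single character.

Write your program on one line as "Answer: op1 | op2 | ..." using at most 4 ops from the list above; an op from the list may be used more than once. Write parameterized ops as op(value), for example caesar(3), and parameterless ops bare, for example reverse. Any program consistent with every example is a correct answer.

caesar(19) | caesar(16) | swapcase | dedupe_adjacent

Check, running the answer program on each example:
  "ddhr" -> "wwak" -> "mmqa" -> "MMQA" -> "MQA"
  "hncjoulyvpf" -> "agvchneroiy" -> "qwlsxduheyo" -> "QWLSXDUHEYO" -> "QWLSXDUHEYO"
  "xtmekryynm" -> "qmfxdkrrgf" -> "gcvntahhwv" -> "GCVNTAHHWV" -> "GCVNTAHWV"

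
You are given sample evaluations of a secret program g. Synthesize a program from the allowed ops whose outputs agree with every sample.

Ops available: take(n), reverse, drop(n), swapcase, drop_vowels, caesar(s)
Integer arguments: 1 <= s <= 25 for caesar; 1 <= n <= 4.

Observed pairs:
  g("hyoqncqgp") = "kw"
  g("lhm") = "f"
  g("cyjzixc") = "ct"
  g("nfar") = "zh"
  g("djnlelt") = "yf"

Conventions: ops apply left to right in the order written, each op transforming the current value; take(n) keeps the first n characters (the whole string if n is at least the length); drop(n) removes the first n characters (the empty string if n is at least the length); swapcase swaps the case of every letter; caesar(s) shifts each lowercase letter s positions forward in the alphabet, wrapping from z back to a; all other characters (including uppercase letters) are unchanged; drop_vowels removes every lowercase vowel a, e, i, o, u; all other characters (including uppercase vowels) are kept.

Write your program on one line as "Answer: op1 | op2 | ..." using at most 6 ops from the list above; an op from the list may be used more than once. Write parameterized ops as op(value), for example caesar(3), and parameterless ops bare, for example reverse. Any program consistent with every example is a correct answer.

reverse | caesar(1) | caesar(19) | take(4) | drop(2)

Check, running the answer program on each example:
  "hyoqncqgp" -> "pgqcnqoyh" -> "qhrdorpzi" -> "jakwhkisb" -> "jakw" -> "kw"
  "lhm" -> "mhl" -> "nim" -> "gbf" -> "gbf" -> "f"
  "cyjzixc" -> "cxizjyc" -> "dyjakzd" -> "wrctdsw" -> "wrct" -> "ct"
  "nfar" -> "rafn" -> "sbgo" -> "luzh" -> "luzh" -> "zh"
  "djnlelt" -> "tlelnjd" -> "umfmoke" -> "nfyfhdx" -> "nfyf" -> "yf"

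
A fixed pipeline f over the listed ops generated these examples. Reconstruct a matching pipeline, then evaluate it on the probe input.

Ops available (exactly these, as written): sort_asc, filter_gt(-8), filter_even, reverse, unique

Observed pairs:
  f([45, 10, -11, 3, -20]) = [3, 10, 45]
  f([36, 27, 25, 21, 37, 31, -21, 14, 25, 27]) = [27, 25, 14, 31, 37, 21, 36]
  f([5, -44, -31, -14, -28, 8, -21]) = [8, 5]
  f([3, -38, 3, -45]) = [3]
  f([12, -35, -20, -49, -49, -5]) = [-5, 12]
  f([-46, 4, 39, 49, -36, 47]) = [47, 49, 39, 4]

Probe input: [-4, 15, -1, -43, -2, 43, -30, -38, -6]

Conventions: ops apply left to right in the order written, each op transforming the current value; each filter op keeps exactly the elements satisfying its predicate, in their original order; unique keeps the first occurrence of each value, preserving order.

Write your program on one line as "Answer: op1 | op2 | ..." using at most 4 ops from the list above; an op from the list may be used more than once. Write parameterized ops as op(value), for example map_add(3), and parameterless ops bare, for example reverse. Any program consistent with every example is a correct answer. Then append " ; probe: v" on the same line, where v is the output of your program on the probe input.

filter_gt(-8) | reverse | unique ; probe: [-6, 43, -2, -1, 15, -4]

Check, running the answer program on each example:
  [45, 10, -11, 3, -20] -> [45, 10, 3] -> [3, 10, 45] -> [3, 10, 45]
  [36, 27, 25, 21, 37, 31, -21, 14, 25, 27] -> [36, 27, 25, 21, 37, 31, 14, 25, 27] -> [27, 25, 14, 31, 37, 21, 25, 27, 36] -> [27, 25, 14, 31, 37, 21, 36]
  [5, -44, -31, -14, -28, 8, -21] -> [5, 8] -> [8, 5] -> [8, 5]
  [3, -38, 3, -45] -> [3, 3] -> [3, 3] -> [3]
  [12, -35, -20, -49, -49, -5] -> [12, -5] -> [-5, 12] -> [-5, 12]
  [-46, 4, 39, 49, -36, 47] -> [4, 39, 49, 47] -> [47, 49, 39, 4] -> [47, 49, 39, 4]
  probe: [-4, 15, -1, -43, -2, 43, -30, -38, -6] -> [-4, 15, -1, -2, 43, -6] -> [-6, 43, -2, -1, 15, -4] -> [-6, 43, -2, -1, 15, -4]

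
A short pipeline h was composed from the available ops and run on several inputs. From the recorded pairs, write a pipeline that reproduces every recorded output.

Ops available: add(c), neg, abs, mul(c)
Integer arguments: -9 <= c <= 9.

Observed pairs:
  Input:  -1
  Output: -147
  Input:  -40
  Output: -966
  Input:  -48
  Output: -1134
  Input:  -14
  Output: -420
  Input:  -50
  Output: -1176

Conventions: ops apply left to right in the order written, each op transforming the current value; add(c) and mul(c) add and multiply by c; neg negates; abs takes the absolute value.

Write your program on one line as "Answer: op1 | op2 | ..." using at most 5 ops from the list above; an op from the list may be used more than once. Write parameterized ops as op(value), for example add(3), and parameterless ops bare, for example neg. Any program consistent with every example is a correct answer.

add(-6) | mul(-3) | mul(7) | neg

Check, running the answer program on each example:
  -1 -> -7 -> 21 -> 147 -> -147
  -40 -> -46 -> 138 -> 966 -> -966
  -48 -> -54 -> 162 -> 1134 -> -1134
  -14 -> -20 -> 60 -> 420 -> -420
  -50 -> -56 -> 168 -> 1176 -> -1176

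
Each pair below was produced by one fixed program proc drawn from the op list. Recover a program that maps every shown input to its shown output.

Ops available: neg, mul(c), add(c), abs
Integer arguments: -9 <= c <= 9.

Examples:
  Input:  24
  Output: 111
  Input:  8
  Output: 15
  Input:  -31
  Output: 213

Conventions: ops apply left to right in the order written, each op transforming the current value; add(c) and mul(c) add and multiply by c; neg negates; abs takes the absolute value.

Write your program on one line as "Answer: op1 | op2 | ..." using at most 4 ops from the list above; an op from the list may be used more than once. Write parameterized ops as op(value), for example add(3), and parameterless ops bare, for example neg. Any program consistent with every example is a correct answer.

add(-5) | abs | mul(6) | add(-3)

Check, running the answer program on each example:
  24 -> 19 -> 19 -> 114 -> 111
  8 -> 3 -> 3 -> 18 -> 15
  -31 -> -36 -> 36 -> 216 -> 213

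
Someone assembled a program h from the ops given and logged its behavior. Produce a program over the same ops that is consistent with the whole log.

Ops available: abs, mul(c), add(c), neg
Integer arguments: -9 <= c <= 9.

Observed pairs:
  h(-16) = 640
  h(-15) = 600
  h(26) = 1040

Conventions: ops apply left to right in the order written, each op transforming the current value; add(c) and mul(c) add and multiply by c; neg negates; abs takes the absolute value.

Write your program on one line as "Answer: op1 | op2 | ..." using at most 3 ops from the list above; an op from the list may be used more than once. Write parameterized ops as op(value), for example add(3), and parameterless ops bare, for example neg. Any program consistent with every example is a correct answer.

mul(8) | mul(5) | abs

Check, running the answer program on each example:
  -16 -> -128 -> -640 -> 640
  -15 -> -120 -> -600 -> 600
  26 -> 208 -> 1040 -> 1040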